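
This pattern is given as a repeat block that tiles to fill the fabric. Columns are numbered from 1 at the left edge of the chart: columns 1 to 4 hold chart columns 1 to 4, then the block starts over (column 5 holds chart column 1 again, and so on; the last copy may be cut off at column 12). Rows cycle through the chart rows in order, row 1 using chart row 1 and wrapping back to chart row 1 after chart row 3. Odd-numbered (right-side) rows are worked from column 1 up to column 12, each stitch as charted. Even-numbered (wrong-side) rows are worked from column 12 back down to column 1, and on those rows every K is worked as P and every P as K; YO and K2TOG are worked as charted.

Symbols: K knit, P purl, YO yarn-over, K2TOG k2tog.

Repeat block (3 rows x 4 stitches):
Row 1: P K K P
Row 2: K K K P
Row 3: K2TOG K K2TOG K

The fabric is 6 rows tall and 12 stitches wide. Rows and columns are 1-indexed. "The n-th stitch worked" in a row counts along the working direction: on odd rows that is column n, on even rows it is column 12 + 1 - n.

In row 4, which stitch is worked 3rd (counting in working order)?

For row 4: chart row = ((4-1) mod 3) + 1 = 1; this is a WS (even) row.
Chart row 1 tiled across columns 1-12: P K K P P K K P P K K P
WS row: flip the tiled sequence (start at column 12) and apply K<->P; YO and K2TOG stay.
Row 4 as worked: K P P K K P P K K P P K
Counting 3 along the worked row gives P.

== STITCH ==
P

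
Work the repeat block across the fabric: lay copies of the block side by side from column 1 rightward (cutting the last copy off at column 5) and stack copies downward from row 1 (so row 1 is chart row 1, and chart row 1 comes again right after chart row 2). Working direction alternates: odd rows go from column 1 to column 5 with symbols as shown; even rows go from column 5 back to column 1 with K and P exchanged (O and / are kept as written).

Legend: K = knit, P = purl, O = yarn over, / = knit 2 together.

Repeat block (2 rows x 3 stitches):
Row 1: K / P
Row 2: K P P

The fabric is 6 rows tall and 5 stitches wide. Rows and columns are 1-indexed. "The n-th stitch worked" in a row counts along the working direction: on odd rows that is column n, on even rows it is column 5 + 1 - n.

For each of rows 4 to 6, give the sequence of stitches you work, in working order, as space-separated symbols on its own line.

Row 4: chart row 2, WS - tiled (columns 1-5): K P P K P; work from column 5 back to 1 with K<->P swapped.
Row 5: chart row 1, RS - tile across columns 1-5 and work as-is.
Row 6: chart row 2, WS - tiled (columns 1-5): K P P K P; work from column 5 back to 1 with K<->P swapped.

Result:
K P K K P
K / P K /
K P K K P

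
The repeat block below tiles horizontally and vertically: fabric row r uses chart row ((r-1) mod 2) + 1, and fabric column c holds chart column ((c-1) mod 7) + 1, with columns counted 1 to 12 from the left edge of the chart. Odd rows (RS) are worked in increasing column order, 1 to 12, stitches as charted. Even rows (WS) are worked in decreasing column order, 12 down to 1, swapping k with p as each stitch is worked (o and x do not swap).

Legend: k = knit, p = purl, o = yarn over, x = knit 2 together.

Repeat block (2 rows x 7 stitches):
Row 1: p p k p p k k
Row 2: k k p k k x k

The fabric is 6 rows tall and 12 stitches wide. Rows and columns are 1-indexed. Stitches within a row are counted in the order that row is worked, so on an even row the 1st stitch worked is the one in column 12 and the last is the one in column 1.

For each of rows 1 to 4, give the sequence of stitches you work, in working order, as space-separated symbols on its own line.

Row 1: chart row 1, RS - tile across columns 1-12 and work as-is.
Row 2: chart row 2, WS - tiled (columns 1-12): k k p k k x k k k p k k; work from column 12 back to 1 with k<->p swapped.
Row 3: chart row 1, RS - tile across columns 1-12 and work as-is.
Row 4: chart row 2, WS - tiled (columns 1-12): k k p k k x k k k p k k; work from column 12 back to 1 with k<->p swapped.

Result:
p p k p p k k p p k p p
p p k p p p x p p k p p
p p k p p k k p p k p p
p p k p p p x p p k p p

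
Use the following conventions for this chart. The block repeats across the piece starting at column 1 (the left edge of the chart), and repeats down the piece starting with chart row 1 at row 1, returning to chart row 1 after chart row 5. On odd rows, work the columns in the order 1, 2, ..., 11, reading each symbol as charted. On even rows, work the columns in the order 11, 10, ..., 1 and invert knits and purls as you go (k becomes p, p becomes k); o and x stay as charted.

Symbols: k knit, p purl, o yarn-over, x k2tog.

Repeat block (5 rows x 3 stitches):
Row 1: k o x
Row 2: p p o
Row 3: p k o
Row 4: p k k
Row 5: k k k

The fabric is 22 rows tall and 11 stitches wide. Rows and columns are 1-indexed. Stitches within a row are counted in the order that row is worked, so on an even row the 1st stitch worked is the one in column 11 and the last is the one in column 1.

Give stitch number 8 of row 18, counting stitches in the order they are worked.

Row 18: (18-1) mod 5 = 2, so use chart row 3. Even row -> WS.
Chart row 3 tiled across columns 1-11: p k o p k o p k o p k
WS row: flip the tiled sequence (start at column 11) and apply k<->p; o and x stay.
Row 18 as worked: p k o p k o p k o p k
The 8th stitch worked is k.

Result:
k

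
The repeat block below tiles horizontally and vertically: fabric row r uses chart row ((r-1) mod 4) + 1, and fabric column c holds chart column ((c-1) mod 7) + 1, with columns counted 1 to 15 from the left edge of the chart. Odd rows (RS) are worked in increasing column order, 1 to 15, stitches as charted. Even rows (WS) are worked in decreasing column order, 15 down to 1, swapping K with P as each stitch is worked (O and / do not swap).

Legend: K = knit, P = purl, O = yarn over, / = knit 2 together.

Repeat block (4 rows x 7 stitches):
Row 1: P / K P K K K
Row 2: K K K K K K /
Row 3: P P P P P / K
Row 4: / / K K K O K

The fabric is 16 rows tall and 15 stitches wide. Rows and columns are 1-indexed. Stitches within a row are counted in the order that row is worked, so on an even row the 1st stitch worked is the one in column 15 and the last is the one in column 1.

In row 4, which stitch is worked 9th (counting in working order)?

For row 4: chart row = ((4-1) mod 4) + 1 = 4; this is a WS (even) row.
Chart row 4 tiled across columns 1-15: / / K K K O K / / K K K O K /
Wrong side: read the tiled row from column 15 down to 1 and exchange K with P (leave O, /).
Row 4 as worked: / P O P P P / / P O P P P / /
Counting 9 along the worked row gives P.

Stitch:
P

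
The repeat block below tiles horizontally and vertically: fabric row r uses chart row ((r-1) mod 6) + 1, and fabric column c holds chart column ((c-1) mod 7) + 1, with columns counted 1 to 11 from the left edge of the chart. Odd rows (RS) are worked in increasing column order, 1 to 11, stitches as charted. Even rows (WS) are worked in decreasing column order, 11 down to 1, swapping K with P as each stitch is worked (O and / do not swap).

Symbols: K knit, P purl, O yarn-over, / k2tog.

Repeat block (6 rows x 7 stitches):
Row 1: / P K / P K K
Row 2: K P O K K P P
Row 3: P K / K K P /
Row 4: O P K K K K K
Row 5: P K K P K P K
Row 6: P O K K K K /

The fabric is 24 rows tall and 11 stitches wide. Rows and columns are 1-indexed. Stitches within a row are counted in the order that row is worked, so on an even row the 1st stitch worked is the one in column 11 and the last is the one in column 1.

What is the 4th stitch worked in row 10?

Stitch:
O

Derivation:
Row 10: (10-1) mod 6 = 3, so use chart row 4. Even row -> WS.
Chart row 4 tiled across columns 1-11: O P K K K K K O P K K
Wrong side: read the tiled row from column 11 down to 1 and exchange K with P (leave O, /).
Row 10 as worked: P P K O P P P P P K O
The 4th stitch worked is O.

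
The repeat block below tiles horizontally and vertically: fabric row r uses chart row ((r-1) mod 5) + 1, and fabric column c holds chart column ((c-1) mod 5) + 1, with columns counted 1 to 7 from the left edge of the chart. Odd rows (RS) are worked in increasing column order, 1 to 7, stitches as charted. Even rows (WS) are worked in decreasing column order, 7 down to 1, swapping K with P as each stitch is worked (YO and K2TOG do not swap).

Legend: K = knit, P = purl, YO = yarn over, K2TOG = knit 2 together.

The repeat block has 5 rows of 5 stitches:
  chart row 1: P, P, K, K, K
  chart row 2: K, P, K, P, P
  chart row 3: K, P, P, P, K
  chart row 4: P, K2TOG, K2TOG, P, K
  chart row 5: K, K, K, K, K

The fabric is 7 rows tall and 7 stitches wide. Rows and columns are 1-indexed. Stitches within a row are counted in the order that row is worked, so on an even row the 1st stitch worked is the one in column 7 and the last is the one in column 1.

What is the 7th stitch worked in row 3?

Row 3 uses chart row ((3-1) mod 5)+1 = 3. Row 3 is odd, so RS.
Chart row 3 tiled across columns 1-7: K P P P K K P
RS: work column 1 to column 7, symbols as charted — the tiled row is the row as worked.
The 7th stitch worked is P.

Result:
P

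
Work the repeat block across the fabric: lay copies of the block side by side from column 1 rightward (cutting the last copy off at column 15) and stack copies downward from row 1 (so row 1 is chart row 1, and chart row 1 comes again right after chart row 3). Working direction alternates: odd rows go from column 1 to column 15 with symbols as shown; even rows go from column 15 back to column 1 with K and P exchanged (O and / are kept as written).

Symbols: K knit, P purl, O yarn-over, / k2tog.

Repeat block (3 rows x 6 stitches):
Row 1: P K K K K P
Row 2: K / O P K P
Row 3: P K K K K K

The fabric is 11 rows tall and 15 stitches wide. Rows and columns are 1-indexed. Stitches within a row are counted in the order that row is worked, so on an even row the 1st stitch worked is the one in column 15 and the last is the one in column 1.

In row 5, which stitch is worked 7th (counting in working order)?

Result:
K

Derivation:
Row 5: (5-1) mod 3 = 1, so use chart row 2. Odd row -> RS.
Chart row 2 tiled across columns 1-15: K / O P K P K / O P K P K / O
Right side: take the tiled row as-is (worked left to right from column 1).
Counting 7 along the worked row gives K.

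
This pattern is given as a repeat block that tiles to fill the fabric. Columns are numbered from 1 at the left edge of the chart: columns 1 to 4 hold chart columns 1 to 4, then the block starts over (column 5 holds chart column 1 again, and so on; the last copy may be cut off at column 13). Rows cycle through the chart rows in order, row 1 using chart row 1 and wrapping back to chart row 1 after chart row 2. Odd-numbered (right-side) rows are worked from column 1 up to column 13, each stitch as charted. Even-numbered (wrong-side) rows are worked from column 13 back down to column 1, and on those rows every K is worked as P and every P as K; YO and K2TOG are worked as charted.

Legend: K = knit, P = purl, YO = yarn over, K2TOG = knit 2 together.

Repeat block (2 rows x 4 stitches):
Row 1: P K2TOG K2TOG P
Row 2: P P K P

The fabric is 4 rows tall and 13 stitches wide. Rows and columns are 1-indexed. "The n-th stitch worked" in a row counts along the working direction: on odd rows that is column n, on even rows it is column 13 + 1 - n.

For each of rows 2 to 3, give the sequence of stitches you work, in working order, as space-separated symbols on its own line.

Row 2: chart row 2, WS - tiled (columns 1-13): P P K P P P K P P P K P P; work from column 13 back to 1 with K<->P swapped.
Row 3: chart row 1, RS - tile across columns 1-13 and work as-is.

Result:
K K P K K K P K K K P K K
P K2TOG K2TOG P P K2TOG K2TOG P P K2TOG K2TOG P P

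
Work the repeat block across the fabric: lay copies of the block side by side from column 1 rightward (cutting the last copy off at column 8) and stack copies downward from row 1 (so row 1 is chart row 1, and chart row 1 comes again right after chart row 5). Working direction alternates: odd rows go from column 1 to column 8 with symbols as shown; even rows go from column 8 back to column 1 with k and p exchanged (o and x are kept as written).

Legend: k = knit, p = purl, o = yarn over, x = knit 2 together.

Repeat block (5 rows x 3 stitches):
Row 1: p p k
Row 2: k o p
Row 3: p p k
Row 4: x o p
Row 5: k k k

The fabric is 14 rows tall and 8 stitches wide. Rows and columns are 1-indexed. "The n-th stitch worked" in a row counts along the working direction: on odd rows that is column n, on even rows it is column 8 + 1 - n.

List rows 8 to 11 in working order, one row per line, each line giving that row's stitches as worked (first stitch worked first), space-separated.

Row 8: chart row 3, WS - tiled (columns 1-8): p p k p p k p p; work from column 8 back to 1 with k<->p swapped.
Row 9: chart row 4, RS - tile across columns 1-8 and work as-is.
Row 10: chart row 5, WS - tiled (columns 1-8): k k k k k k k k; work from column 8 back to 1 with k<->p swapped.
Row 11: chart row 1, RS - tile across columns 1-8 and work as-is.

== ROWS AS WORKED ==
k k p k k p k k
x o p x o p x o
p p p p p p p p
p p k p p k p p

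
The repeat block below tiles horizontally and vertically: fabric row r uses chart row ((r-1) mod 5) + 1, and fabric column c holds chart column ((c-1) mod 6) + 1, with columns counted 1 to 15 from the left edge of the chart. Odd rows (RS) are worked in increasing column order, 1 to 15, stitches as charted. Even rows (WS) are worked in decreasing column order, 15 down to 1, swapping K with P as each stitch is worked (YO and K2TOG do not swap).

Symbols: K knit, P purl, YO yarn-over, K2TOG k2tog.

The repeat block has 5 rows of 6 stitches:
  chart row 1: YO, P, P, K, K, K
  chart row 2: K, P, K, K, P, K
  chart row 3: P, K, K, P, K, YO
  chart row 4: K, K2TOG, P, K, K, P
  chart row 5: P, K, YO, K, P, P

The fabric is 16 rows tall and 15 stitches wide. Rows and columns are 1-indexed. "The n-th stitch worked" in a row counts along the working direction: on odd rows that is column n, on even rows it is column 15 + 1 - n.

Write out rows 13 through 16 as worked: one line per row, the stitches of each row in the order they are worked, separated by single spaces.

Rows as worked:
P K K P K YO P K K P K YO P K K
K K2TOG P K P P K K2TOG P K P P K K2TOG P
P K YO K P P P K YO K P P P K YO
K K YO P P P K K YO P P P K K YO

Derivation:
Row 13: chart row 3, RS - tile across columns 1-15 and work as-is.
Row 14: chart row 4, WS - tiled (columns 1-15): K K2TOG P K K P K K2TOG P K K P K K2TOG P; work from column 15 back to 1 with K<->P swapped.
Row 15: chart row 5, RS - tile across columns 1-15 and work as-is.
Row 16: chart row 1, WS - tiled (columns 1-15): YO P P K K K YO P P K K K YO P P; work from column 15 back to 1 with K<->P swapped.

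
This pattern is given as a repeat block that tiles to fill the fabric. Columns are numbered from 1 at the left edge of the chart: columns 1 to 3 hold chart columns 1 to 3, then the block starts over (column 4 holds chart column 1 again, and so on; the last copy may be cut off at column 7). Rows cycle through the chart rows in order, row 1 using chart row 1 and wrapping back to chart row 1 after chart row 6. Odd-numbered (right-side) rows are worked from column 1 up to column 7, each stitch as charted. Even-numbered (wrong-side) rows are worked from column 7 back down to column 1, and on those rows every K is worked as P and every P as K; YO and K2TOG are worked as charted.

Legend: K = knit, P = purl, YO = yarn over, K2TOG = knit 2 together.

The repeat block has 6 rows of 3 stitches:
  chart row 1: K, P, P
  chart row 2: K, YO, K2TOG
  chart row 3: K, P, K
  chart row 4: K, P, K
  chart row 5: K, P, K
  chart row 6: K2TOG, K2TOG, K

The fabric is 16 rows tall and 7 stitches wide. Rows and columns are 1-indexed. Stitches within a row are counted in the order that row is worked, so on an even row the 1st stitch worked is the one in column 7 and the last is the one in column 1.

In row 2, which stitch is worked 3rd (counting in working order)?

== STITCH ==
YO

Derivation:
Row 2 uses chart row ((2-1) mod 6)+1 = 2. Row 2 is even, so WS.
Chart row 2 tiled across columns 1-7: K YO K2TOG K YO K2TOG K
WS: work from column 7 back to column 1 (reverse the tiled row), swapping K<->P (YO and K2TOG unchanged).
Row 2 as worked: P K2TOG YO P K2TOG YO P
Stitch 3 in working order -> YO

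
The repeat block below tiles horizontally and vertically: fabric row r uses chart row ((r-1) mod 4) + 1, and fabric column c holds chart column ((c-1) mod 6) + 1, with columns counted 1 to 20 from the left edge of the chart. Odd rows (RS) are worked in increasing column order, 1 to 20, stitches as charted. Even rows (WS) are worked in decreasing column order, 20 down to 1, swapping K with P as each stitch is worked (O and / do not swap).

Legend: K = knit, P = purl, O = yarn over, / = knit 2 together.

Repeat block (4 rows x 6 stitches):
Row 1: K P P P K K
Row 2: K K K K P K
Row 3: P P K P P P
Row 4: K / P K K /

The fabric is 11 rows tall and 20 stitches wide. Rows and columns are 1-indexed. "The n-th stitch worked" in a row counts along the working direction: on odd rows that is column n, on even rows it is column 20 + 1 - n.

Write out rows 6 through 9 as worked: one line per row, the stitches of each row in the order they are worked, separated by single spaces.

Row 6: chart row 2, WS - tiled (columns 1-20): K K K K P K K K K K P K K K K K P K K K; work from column 20 back to 1 with K<->P swapped.
Row 7: chart row 3, RS - tile across columns 1-20 and work as-is.
Row 8: chart row 4, WS - tiled (columns 1-20): K / P K K / K / P K K / K / P K K / K /; work from column 20 back to 1 with K<->P swapped.
Row 9: chart row 1, RS - tile across columns 1-20 and work as-is.

Result:
P P P K P P P P P K P P P P P K P P P P
P P K P P P P P K P P P P P K P P P P P
/ P / P P K / P / P P K / P / P P K / P
K P P P K K K P P P K K K P P P K K K P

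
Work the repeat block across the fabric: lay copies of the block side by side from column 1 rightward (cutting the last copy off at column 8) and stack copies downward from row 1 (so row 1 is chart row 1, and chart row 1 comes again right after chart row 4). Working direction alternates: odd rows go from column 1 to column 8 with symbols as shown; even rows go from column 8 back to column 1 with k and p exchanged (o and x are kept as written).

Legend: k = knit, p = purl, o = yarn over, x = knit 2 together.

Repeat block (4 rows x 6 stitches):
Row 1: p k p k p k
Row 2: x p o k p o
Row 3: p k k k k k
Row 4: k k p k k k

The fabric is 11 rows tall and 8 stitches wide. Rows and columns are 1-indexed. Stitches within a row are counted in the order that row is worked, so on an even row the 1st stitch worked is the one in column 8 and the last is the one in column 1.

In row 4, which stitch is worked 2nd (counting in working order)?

Result:
p

Derivation:
Row 4 uses chart row ((4-1) mod 4)+1 = 4. Row 4 is even, so WS.
Chart row 4 tiled across columns 1-8: k k p k k k k k
WS: work from column 8 back to column 1 (reverse the tiled row), swapping k<->p (o and x unchanged).
Row 4 as worked: p p p p p k p p
Counting 2 along the worked row gives p.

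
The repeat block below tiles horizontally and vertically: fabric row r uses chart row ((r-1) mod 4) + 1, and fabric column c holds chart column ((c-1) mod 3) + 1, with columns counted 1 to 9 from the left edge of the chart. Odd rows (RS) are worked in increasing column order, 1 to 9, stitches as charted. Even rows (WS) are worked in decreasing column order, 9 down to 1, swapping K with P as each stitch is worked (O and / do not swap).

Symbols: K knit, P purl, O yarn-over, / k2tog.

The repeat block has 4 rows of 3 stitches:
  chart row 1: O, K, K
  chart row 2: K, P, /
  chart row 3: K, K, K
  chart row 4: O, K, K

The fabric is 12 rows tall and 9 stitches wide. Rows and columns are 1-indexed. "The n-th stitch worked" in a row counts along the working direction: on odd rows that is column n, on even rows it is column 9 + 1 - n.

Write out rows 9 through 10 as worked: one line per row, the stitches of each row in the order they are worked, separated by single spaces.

Row 9: chart row 1, RS - tile across columns 1-9 and work as-is.
Row 10: chart row 2, WS - tiled (columns 1-9): K P / K P / K P /; work from column 9 back to 1 with K<->P swapped.

== ROWS AS WORKED ==
O K K O K K O K K
/ K P / K P / K P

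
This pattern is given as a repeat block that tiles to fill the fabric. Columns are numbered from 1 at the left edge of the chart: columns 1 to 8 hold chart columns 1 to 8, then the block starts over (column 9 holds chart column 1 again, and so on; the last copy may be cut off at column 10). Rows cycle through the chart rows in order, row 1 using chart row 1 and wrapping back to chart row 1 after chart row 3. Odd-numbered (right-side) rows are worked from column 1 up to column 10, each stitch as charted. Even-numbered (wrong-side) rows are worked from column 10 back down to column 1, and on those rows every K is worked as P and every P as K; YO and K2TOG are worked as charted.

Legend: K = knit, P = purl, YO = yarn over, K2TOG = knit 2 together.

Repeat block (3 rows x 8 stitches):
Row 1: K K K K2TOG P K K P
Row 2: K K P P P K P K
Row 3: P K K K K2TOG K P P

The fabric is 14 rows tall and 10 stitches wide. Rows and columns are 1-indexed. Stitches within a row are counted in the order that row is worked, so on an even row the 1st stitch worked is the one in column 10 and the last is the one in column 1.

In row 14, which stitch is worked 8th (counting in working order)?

== STITCH ==
K

Derivation:
For row 14: chart row = ((14-1) mod 3) + 1 = 2; this is a WS (even) row.
Chart row 2 tiled across columns 1-10: K K P P P K P K K K
Wrong side: read the tiled row from column 10 down to 1 and exchange K with P (leave YO, K2TOG).
Row 14 as worked: P P P K P K K K P P
Counting 8 along the worked row gives K.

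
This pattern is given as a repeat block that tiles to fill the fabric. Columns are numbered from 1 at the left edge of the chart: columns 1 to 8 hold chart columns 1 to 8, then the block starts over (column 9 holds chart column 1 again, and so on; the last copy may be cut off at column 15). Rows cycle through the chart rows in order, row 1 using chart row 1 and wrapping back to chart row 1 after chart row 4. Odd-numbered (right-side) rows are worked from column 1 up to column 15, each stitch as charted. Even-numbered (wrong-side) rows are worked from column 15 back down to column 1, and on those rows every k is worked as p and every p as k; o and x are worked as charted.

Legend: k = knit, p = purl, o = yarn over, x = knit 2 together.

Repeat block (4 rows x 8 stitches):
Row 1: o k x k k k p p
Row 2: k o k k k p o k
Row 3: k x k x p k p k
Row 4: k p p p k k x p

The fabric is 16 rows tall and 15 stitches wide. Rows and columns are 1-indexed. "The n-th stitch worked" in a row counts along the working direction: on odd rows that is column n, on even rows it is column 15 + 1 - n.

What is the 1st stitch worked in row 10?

Result:
o

Derivation:
Row 10 uses chart row ((10-1) mod 4)+1 = 2. Row 10 is even, so WS.
Chart row 2 tiled across columns 1-15: k o k k k p o k k o k k k p o
WS: work from column 15 back to column 1 (reverse the tiled row), swapping k<->p (o and x unchanged).
Row 10 as worked: o k p p p o p p o k p p p o p
Stitch 1 in working order -> o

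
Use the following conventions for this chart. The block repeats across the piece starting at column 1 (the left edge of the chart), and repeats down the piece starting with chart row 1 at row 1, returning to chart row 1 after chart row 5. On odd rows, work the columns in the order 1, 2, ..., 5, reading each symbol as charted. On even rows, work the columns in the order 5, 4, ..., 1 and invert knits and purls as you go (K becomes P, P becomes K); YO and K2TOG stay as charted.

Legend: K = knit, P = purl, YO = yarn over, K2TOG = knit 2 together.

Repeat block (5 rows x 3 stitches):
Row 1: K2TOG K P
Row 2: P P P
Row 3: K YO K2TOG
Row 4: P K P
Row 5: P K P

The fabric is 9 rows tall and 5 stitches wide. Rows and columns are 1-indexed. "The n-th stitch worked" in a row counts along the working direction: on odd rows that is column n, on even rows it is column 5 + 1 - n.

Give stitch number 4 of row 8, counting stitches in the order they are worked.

== STITCH ==
YO

Derivation:
For row 8: chart row = ((8-1) mod 5) + 1 = 3; this is a WS (even) row.
Chart row 3 tiled across columns 1-5: K YO K2TOG K YO
WS row: flip the tiled sequence (start at column 5) and apply K<->P; YO and K2TOG stay.
Row 8 as worked: YO P K2TOG YO P
Stitch 4 in working order -> YO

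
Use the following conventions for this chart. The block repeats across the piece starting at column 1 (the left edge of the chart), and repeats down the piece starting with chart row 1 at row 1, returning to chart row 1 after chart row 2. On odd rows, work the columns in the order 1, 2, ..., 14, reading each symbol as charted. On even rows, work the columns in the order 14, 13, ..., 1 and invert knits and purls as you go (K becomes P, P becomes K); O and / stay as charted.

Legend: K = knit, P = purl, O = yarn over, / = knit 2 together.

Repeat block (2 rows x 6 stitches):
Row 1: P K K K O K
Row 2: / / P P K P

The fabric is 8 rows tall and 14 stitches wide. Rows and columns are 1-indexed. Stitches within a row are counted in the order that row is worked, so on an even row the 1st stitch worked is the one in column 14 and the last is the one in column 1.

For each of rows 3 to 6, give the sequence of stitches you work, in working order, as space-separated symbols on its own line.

== ROWS AS WORKED ==
P K K K O K P K K K O K P K
/ / K P K K / / K P K K / /
P K K K O K P K K K O K P K
/ / K P K K / / K P K K / /

Derivation:
Row 3: chart row 1, RS - tile across columns 1-14 and work as-is.
Row 4: chart row 2, WS - tiled (columns 1-14): / / P P K P / / P P K P / /; work from column 14 back to 1 with K<->P swapped.
Row 5: chart row 1, RS - tile across columns 1-14 and work as-is.
Row 6: chart row 2, WS - tiled (columns 1-14): / / P P K P / / P P K P / /; work from column 14 back to 1 with K<->P swapped.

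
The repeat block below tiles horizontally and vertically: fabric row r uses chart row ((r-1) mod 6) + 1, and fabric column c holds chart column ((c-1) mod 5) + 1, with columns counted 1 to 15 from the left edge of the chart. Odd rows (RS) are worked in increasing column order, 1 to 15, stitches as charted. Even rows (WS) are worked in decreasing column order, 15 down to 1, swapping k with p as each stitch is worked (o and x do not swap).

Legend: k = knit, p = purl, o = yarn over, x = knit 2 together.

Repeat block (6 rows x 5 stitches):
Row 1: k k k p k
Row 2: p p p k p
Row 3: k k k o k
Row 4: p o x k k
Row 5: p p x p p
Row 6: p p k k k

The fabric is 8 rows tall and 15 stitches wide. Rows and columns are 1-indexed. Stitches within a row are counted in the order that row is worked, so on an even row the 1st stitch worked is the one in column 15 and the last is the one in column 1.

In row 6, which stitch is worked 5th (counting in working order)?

== STITCH ==
k

Derivation:
Row 6 uses chart row ((6-1) mod 6)+1 = 6. Row 6 is even, so WS.
Chart row 6 tiled across columns 1-15: p p k k k p p k k k p p k k k
WS: work from column 15 back to column 1 (reverse the tiled row), swapping k<->p (o and x unchanged).
Row 6 as worked: p p p k k p p p k k p p p k k
Counting 5 along the worked row gives k.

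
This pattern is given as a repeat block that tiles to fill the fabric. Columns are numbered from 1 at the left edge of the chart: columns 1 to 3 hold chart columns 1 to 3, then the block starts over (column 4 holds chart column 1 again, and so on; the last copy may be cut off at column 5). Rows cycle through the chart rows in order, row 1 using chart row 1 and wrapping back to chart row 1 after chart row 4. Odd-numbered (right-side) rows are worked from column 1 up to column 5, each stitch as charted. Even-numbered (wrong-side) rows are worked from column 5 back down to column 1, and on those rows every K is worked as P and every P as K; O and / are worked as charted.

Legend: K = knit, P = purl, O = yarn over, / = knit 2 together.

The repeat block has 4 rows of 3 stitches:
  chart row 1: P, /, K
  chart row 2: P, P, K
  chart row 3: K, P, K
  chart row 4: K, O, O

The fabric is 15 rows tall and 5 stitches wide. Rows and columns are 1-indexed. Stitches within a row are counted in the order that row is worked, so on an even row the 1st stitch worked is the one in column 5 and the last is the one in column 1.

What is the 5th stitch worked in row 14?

Stitch:
K

Derivation:
Row 14: (14-1) mod 4 = 1, so use chart row 2. Even row -> WS.
Chart row 2 tiled across columns 1-5: P P K P P
Wrong side: read the tiled row from column 5 down to 1 and exchange K with P (leave O, /).
Row 14 as worked: K K P K K
The 5th stitch worked is K.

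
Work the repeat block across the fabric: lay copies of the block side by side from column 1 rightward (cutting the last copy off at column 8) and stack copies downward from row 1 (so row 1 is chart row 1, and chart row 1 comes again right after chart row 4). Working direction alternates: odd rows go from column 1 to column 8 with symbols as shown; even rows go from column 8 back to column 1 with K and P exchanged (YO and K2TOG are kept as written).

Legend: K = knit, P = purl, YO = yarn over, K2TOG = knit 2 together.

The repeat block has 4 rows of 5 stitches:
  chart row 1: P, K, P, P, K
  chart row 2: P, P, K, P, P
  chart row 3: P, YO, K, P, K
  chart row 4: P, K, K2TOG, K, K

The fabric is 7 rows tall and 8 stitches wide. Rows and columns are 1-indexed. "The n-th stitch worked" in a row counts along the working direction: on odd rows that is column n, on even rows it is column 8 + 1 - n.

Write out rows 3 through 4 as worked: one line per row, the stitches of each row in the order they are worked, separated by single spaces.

Row 3: chart row 3, RS - tile across columns 1-8 and work as-is.
Row 4: chart row 4, WS - tiled (columns 1-8): P K K2TOG K K P K K2TOG; work from column 8 back to 1 with K<->P swapped.

== ROWS AS WORKED ==
P YO K P K P YO K
K2TOG P K P P K2TOG P K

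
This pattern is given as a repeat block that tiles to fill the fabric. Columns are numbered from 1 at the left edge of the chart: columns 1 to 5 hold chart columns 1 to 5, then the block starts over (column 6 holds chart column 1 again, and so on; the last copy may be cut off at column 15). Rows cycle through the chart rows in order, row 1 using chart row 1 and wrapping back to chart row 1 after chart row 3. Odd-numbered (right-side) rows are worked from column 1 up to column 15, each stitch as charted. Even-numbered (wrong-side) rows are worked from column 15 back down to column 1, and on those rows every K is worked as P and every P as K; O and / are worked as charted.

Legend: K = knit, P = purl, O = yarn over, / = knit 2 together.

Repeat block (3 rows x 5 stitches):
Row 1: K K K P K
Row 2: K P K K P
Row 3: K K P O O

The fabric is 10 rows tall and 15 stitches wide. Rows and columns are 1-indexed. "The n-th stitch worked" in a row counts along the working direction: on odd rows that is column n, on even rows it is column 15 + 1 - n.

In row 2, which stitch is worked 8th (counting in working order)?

Row 2: (2-1) mod 3 = 1, so use chart row 2. Even row -> WS.
Chart row 2 tiled across columns 1-15: K P K K P K P K K P K P K K P
Wrong side: read the tiled row from column 15 down to 1 and exchange K with P (leave O, /).
Row 2 as worked: K P P K P K P P K P K P P K P
Counting 8 along the worked row gives P.

Result:
P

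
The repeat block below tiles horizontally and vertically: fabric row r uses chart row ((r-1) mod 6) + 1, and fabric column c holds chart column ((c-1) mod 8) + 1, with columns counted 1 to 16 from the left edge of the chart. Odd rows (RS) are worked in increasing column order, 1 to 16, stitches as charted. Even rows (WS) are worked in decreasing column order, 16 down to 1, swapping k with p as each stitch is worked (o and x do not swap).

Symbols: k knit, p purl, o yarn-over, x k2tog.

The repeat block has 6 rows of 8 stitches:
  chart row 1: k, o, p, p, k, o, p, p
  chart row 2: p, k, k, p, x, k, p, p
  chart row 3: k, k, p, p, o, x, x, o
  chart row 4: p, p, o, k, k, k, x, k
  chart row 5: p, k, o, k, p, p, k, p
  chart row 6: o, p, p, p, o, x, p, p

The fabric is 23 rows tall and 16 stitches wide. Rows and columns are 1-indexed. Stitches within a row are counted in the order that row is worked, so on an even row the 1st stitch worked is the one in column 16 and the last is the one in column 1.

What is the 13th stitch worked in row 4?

Row 4: (4-1) mod 6 = 3, so use chart row 4. Even row -> WS.
Chart row 4 tiled across columns 1-16: p p o k k k x k p p o k k k x k
Wrong side: read the tiled row from column 16 down to 1 and exchange k with p (leave o, x).
Row 4 as worked: p x p p p o k k p x p p p o k k
Stitch 13 in working order -> p

== STITCH ==
p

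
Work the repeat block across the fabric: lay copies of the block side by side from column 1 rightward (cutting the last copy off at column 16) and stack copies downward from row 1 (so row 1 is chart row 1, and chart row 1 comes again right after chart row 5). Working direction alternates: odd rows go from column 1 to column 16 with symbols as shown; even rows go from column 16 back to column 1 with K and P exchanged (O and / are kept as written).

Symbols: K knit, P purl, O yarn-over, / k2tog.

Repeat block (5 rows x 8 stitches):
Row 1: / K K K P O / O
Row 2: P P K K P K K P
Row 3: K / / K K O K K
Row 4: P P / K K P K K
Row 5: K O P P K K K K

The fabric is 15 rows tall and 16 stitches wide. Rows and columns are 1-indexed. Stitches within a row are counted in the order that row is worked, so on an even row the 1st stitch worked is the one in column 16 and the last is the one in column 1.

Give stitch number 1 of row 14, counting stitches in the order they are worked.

Stitch:
P

Derivation:
For row 14: chart row = ((14-1) mod 5) + 1 = 4; this is a WS (even) row.
Chart row 4 tiled across columns 1-16: P P / K K P K K P P / K K P K K
Wrong side: read the tiled row from column 16 down to 1 and exchange K with P (leave O, /).
Row 14 as worked: P P K P P / K K P P K P P / K K
The 1st stitch worked is P.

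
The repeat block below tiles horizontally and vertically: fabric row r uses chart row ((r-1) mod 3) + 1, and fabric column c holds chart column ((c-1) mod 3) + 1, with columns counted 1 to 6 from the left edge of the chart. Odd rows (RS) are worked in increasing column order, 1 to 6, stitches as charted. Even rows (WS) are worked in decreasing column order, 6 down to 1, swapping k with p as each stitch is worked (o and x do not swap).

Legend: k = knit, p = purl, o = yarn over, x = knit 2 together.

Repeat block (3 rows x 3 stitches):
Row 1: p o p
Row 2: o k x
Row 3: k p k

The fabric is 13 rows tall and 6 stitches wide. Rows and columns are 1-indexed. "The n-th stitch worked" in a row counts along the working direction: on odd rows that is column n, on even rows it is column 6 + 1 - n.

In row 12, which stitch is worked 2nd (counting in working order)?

Row 12: (12-1) mod 3 = 2, so use chart row 3. Even row -> WS.
Chart row 3 tiled across columns 1-6: k p k k p k
WS: work from column 6 back to column 1 (reverse the tiled row), swapping k<->p (o and x unchanged).
Row 12 as worked: p k p p k p
The 2nd stitch worked is k.

Result:
k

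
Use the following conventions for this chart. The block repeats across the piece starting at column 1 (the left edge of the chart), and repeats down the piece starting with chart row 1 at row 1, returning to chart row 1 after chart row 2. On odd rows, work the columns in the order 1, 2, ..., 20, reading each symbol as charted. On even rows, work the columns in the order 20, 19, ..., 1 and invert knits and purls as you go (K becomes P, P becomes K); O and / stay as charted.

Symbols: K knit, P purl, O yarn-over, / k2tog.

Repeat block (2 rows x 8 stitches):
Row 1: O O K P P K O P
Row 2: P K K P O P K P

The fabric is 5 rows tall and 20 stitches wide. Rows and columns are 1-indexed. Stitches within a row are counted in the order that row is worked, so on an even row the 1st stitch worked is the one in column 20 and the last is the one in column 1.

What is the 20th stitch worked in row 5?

Row 5 uses chart row ((5-1) mod 2)+1 = 1. Row 5 is odd, so RS.
Chart row 1 tiled across columns 1-20: O O K P P K O P O O K P P K O P O O K P
Right side: take the tiled row as-is (worked left to right from column 1).
The 20th stitch worked is P.

Stitch:
P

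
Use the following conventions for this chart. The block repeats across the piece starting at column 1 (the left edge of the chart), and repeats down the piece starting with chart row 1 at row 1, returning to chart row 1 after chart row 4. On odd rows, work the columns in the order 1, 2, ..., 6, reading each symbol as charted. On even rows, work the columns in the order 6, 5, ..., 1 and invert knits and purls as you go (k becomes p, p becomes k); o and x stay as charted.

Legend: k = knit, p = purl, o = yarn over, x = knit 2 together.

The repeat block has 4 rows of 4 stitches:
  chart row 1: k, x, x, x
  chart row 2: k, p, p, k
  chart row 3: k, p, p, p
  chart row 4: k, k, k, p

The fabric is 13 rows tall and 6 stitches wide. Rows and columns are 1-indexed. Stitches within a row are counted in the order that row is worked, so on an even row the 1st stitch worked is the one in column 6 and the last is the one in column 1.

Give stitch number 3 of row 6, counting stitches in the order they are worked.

Result:
p

Derivation:
For row 6: chart row = ((6-1) mod 4) + 1 = 2; this is a WS (even) row.
Chart row 2 tiled across columns 1-6: k p p k k p
WS row: flip the tiled sequence (start at column 6) and apply k<->p; o and x stay.
Row 6 as worked: k p p k k p
Counting 3 along the worked row gives p.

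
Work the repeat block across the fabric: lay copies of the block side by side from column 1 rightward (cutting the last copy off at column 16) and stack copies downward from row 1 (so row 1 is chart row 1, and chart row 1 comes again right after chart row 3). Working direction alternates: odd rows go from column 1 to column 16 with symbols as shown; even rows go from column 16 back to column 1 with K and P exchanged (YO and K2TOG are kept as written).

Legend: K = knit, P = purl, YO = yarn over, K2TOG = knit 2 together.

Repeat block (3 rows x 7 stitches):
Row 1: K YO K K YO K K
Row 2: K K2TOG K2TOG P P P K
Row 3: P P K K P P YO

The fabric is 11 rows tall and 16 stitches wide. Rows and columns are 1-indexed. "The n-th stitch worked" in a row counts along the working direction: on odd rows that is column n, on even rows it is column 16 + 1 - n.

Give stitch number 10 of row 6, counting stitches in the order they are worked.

For row 6: chart row = ((6-1) mod 3) + 1 = 3; this is a WS (even) row.
Chart row 3 tiled across columns 1-16: P P K K P P YO P P K K P P YO P P
WS row: flip the tiled sequence (start at column 16) and apply K<->P; YO and K2TOG stay.
Row 6 as worked: K K YO K K P P K K YO K K P P K K
Stitch 10 in working order -> YO

Stitch:
YO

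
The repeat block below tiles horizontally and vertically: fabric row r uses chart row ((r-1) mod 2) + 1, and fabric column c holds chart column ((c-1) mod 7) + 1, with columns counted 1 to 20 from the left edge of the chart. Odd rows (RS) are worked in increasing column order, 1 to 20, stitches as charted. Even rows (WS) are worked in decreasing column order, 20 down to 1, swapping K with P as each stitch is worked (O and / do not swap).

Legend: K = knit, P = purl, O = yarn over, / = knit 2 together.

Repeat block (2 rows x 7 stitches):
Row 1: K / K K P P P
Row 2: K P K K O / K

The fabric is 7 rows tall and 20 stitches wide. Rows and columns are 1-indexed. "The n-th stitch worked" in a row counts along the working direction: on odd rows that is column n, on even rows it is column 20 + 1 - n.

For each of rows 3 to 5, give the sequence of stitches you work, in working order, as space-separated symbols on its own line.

Result:
K / K K P P P K / K K P P P K / K K P P
/ O P P K P P / O P P K P P / O P P K P
K / K K P P P K / K K P P P K / K K P P

Derivation:
Row 3: chart row 1, RS - tile across columns 1-20 and work as-is.
Row 4: chart row 2, WS - tiled (columns 1-20): K P K K O / K K P K K O / K K P K K O /; work from column 20 back to 1 with K<->P swapped.
Row 5: chart row 1, RS - tile across columns 1-20 and work as-is.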